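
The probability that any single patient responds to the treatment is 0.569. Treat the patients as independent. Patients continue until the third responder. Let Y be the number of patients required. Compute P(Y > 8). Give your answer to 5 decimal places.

0.07188

Needing more than 8 patients ⇔ fewer than 3 successes in the first 8. With X ~ Binomial(8, 0.569), P(Y > 8) = P(X ≤ 2).
  k=0: C(8,0)·0.569^0·0.431^8 = 0.0011907
  k=1: C(8,1)·0.569^1·0.431^7 = 0.0125760
  k=2: C(8,2)·0.569^2·0.431^6 = 0.0581094
P(X ≤ 2) = 0.0718761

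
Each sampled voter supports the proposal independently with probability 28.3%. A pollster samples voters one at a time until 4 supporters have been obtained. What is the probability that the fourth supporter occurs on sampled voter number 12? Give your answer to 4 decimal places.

0.0739

Y = trial on which the fourth success occurs; negative binomial, r=4, p=0.283.
P(Y=12) = C(11,3) · p^4 · (1−p)^8
= 165 · 0.0064142 · 0.069848 = 0.073924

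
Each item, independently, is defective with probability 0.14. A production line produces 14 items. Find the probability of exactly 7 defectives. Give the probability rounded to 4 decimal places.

X ~ Binomial(n=14, p=0.14).
P(X=7) = C(14,7) · p^7 · (1−p)^7
= 3432 · 1.0541e-06 · 0.34793 = 0.001259

0.0013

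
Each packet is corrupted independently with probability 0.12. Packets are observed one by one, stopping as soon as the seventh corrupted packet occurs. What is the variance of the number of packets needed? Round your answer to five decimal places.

Y = total packets until the seventh success; negative binomial with r=7, p=0.12.
Var(Y) = r(1−p)/p² = 7·0.88 / 0.12² = 427.7777778

427.77778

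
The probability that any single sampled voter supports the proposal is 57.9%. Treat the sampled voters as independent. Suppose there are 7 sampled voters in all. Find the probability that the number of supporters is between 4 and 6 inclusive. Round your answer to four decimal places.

0.6467

X ~ Binomial(7, 0.579); P(4 ≤ X ≤ 6) = Σ C(7,k) p^k (1−p)^(7−k) over k:
  k=4: C(7,4)·0.579^4·0.421^3 = 0.293514
  k=5: C(7,5)·0.579^5·0.421^2 = 0.242201
  k=6: C(7,6)·0.579^6·0.421^1 = 0.111033
Total = 0.646748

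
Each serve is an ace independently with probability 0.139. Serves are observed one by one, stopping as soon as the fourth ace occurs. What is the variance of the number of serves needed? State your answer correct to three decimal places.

Y = total serves until the fourth success; negative binomial with r=4, p=0.139.
Var(Y) = r(1−p)/p² = 4·0.861 / 0.139² = 178.25164

178.252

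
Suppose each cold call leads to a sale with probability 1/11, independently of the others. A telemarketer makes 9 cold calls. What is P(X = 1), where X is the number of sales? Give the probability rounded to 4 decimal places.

0.3817

X ~ Binomial(n=9, p=0.090909).
P(X=1) = C(9,1) · p^1 · (1−p)^8
= 9 · 0.090909 · 0.46651 = 0.381688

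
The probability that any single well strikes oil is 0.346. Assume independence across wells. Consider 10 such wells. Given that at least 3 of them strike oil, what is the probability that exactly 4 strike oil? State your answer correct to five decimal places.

X ~ Binomial(10, 0.346). Want P(X=4 | X≥3) = P(X=4) / P(X≥3).
P(X=4) = C(10,4)·0.346^4·0.654^6 = 0.2354996
P(X≥3) = 1 − 0.0143145 − 0.0757314 − 0.1802963 = 0.7296578
Ratio = 0.2354996 / 0.7296578 = 0.3227535

0.32275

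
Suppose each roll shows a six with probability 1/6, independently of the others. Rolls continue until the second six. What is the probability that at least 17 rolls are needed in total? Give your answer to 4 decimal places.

Needing more than 16 rolls ⇔ fewer than 2 successes in the first 16. With X ~ Binomial(16, 0.166667), P(Y > 16) = P(X ≤ 1).
  k=0: C(16,0)·0.166667^0·0.833333^16 = 0.054088
  k=1: C(16,1)·0.166667^1·0.833333^15 = 0.173081
P(X ≤ 1) = 0.227169

0.2272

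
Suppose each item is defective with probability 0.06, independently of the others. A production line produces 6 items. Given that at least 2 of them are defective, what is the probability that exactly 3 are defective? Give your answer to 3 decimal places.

X ~ Binomial(6, 0.06). Want P(X=3 | X≥2) = P(X=3) / P(X≥2).
P(X=3) = C(6,3)·0.06^3·0.94^3 = 0.00359
P(X≥2) = 1 − 0.68987 − 0.26421 = 0.04592
Ratio = 0.00359 / 0.04592 = 0.07813

0.078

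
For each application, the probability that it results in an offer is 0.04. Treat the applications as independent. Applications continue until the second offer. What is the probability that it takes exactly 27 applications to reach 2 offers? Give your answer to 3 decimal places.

0.015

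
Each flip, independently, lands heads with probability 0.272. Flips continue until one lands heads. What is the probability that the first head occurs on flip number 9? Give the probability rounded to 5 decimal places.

0.02146

Geometric (trials to first success), p = 0.272.
P(Y = 9) = (1−p)^8 · p = 0.078895 · 0.272 = 0.0214595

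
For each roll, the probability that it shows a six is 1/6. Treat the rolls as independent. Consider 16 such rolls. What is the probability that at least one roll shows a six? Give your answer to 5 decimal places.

P(at least one) = 1 − P(none) = 1 − (1 − 0.166667)^16
= 1 − 0.0540879 = 0.9459121

0.94591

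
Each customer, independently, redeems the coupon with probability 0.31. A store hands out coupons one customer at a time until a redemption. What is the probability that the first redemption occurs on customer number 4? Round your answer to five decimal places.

0.10184

Geometric (trials to first success), p = 0.31.
P(Y = 4) = (1−p)^3 · p = 0.32851 · 0.31 = 0.1018378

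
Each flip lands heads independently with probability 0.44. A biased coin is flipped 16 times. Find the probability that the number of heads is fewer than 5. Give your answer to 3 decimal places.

0.098

X ~ Binomial(16, 0.44); P(X ≤ 4) = Σ C(16,k) p^k (1−p)^(16−k) over k:
  k=0: C(16,0)·0.44^0·0.56^16 = 0.00009
  k=1: C(16,1)·0.44^1·0.56^15 = 0.00118
  k=2: C(16,2)·0.44^2·0.56^14 = 0.00693
  k=3: C(16,3)·0.44^3·0.56^13 = 0.02541
  k=4: C(16,4)·0.44^4·0.56^12 = 0.06488
Total = 0.09849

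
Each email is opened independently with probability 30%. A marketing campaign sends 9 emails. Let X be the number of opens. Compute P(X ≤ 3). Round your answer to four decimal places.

X ~ Binomial(9, 0.30); P(X ≤ 3) = Σ C(9,k) p^k (1−p)^(9−k) over k:
  k=0: C(9,0)·0.30^0·0.70^9 = 0.040354
  k=1: C(9,1)·0.30^1·0.70^8 = 0.155650
  k=2: C(9,2)·0.30^2·0.70^7 = 0.266828
  k=3: C(9,3)·0.30^3·0.70^6 = 0.266828
Total = 0.729659

0.7297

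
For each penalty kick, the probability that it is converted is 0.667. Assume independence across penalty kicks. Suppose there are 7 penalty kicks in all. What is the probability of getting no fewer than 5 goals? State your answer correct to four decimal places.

0.5714

X ~ Binomial(7, 0.667); P(X ≥ 5) = Σ C(7,k) p^k (1−p)^(7−k) over k:
  k=5: C(7,5)·0.667^5·0.333^2 = 0.307423
  k=6: C(7,6)·0.667^6·0.333^1 = 0.205257
  k=7: C(7,7)·0.667^7·0.333^0 = 0.058733
Total = 0.571413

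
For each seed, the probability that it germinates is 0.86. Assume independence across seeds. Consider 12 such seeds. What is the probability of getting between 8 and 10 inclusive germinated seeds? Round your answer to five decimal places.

X ~ Binomial(12, 0.86); P(8 ≤ X ≤ 10) = Σ C(12,k) p^k (1−p)^(12−k) over k:
  k=8: C(12,8)·0.86^8·0.14^4 = 0.0568990
  k=9: C(12,9)·0.86^9·0.14^3 = 0.1553434
  k=10: C(12,10)·0.86^10·0.14^2 = 0.2862757
Total = 0.4985182

0.49852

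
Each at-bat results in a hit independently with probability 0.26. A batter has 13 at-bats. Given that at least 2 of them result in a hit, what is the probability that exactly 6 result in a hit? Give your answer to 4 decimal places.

0.0725

X ~ Binomial(13, 0.26). Want P(X=6 | X≥2) = P(X=6) / P(X≥2).
P(X=6) = C(13,6)·0.26^6·0.74^7 = 0.064414
P(X≥2) = 1 − 0.019953 − 0.091138 = 0.888909
Ratio = 0.064414 / 0.888909 = 0.072464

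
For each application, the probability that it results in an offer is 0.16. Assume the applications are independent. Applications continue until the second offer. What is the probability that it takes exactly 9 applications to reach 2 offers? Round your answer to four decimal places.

0.0604

Y = trial on which the second success occurs; negative binomial, r=2, p=0.16.
P(Y=9) = C(8,1) · p^2 · (1−p)^7
= 8 · 0.0256 · 0.29509 = 0.060435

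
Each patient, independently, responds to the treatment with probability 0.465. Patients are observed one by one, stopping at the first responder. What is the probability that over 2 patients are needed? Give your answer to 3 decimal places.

0.286

Y = number of patients to the first success; geometric, p = 0.465.
P(Y > 2) = P(first 2 all fail) = (1−p)^2 = 0.28623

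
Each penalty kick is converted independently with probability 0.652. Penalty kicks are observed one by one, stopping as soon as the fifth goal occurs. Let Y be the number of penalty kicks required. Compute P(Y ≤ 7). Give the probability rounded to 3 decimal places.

0.537

Finishing within 7 penalty kicks ⇔ at least 5 successes in the first 7. With X ~ Binomial(7, 0.652), P(Y ≤ 7) = 1 − P(X ≤ 4).
  k=0: C(7,0)·0.652^0·0.348^7 = 0.00062
  k=1: C(7,1)·0.652^1·0.348^6 = 0.00811
  k=2: C(7,2)·0.652^2·0.348^5 = 0.04556
  k=3: C(7,3)·0.652^3·0.348^4 = 0.14227
  k=4: C(7,4)·0.652^4·0.348^3 = 0.26656
1 − 0.46312 = 0.53688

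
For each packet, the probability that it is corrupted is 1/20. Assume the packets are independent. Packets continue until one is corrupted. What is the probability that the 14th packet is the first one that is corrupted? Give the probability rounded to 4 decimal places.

Geometric (trials to first success), p = 0.05.
P(Y = 14) = (1−p)^13 · p = 0.51334 · 0.05 = 0.025667

0.0257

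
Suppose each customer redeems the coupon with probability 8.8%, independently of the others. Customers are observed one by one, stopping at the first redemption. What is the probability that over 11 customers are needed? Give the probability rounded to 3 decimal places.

0.363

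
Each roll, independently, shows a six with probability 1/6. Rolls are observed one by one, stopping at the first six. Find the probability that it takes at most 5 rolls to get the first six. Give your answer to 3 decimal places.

Y = number of rolls to the first success; geometric, p = 0.166667.
P(Y ≤ 5) = 1 − (1−p)^5 = 1 − 0.40188 = 0.59812

0.598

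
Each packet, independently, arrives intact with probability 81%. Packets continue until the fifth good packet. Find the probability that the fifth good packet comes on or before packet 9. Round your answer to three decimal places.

Finishing within 9 packets ⇔ at least 5 successes in the first 9. With X ~ Binomial(9, 0.81), P(Y ≤ 9) = 1 − P(X ≤ 4).
  k=0: C(9,0)·0.81^0·0.19^9 = 0.00000
  k=1: C(9,1)·0.81^1·0.19^8 = 0.00001
  k=2: C(9,2)·0.81^2·0.19^7 = 0.00021
  k=3: C(9,3)·0.81^3·0.19^6 = 0.00210
  k=4: C(9,4)·0.81^4·0.19^5 = 0.01343
1 − 0.01575 = 0.98425

0.984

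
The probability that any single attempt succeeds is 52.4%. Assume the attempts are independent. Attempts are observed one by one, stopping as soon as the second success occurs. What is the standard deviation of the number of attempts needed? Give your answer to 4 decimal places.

1.8620

Y = total attempts until the second success; negative binomial with r=2, p=0.524.
SD(Y) = √[r(1−p)/p²] = √(3.467164) = 1.862032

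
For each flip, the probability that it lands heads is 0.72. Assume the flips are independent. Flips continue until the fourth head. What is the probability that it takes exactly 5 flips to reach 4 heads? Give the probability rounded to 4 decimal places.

0.3010

Y = trial on which the fourth success occurs; negative binomial, r=4, p=0.72.
P(Y=5) = C(4,3) · p^4 · (1−p)^1
= 4 · 0.26874 · 0.28 = 0.300987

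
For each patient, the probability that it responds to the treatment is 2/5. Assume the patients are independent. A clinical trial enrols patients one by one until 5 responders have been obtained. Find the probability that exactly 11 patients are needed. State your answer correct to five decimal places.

0.10033

Y = trial on which the fifth success occurs; negative binomial, r=5, p=0.40.
P(Y=11) = C(10,4) · p^5 · (1−p)^6
= 210 · 0.01024 · 0.046656 = 0.1003291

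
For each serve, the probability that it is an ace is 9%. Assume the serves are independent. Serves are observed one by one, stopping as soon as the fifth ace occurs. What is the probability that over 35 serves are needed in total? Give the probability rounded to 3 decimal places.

0.797

Needing more than 35 serves ⇔ fewer than 5 successes in the first 35. With X ~ Binomial(35, 0.09), P(Y > 35) = P(X ≤ 4).
  k=0: C(35,0)·0.09^0·0.91^35 = 0.03685
  k=1: C(35,1)·0.09^1·0.91^34 = 0.12756
  k=2: C(35,2)·0.09^2·0.91^33 = 0.21447
  k=3: C(35,3)·0.09^3·0.91^32 = 0.23333
  k=4: C(35,4)·0.09^4·0.91^31 = 0.18461
P(X ≤ 4) = 0.79682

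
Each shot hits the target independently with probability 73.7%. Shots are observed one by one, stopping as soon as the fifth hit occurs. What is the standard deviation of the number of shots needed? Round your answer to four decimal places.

1.5559

Y = total shots until the fifth success; negative binomial with r=5, p=0.737.
SD(Y) = √[r(1−p)/p²] = √(2.420978) = 1.555949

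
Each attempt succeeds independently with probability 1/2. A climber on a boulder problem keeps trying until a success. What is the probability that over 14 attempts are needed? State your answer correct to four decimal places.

0.0001

Y = number of attempts to the first success; geometric, p = 0.50.
P(Y > 14) = P(first 14 all fail) = (1−p)^14 = 0.000061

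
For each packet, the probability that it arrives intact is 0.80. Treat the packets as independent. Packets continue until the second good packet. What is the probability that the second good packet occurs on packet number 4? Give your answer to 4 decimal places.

0.0768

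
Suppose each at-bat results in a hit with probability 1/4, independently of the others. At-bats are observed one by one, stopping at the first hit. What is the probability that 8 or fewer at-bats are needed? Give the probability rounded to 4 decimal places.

0.8999

Y = number of at-bats to the first success; geometric, p = 0.25.
P(Y ≤ 8) = 1 − (1−p)^8 = 1 − 0.100113 = 0.899887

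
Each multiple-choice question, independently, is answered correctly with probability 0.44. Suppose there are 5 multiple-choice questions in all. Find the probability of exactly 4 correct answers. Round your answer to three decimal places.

X ~ Binomial(n=5, p=0.44).
P(X=4) = C(5,4) · p^4 · (1−p)^1
= 5 · 0.037481 · 0.56 = 0.10495

0.105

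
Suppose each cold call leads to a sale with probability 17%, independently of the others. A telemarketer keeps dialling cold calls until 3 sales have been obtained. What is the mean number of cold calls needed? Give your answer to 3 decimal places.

Y = total cold calls until the third success; negative binomial with r=3, p=0.17.
E[Y] = r / p = 3 / 0.17 = 17.64706

17.647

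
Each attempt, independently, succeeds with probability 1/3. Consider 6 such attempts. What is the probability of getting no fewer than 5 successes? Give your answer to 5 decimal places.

0.01783

X ~ Binomial(6, 0.333333); P(X ≥ 5) = Σ C(6,k) p^k (1−p)^(6−k) over k:
  k=5: C(6,5)·0.333333^5·0.666667^1 = 0.0164609
  k=6: C(6,6)·0.333333^6·0.666667^0 = 0.0013717
Total = 0.0178326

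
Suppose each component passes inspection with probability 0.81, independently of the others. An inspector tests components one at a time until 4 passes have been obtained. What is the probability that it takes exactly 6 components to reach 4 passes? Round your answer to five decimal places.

0.15540

Y = trial on which the fourth success occurs; negative binomial, r=4, p=0.81.
P(Y=6) = C(5,3) · p^4 · (1−p)^2
= 10 · 0.43047 · 0.0361 = 0.1553987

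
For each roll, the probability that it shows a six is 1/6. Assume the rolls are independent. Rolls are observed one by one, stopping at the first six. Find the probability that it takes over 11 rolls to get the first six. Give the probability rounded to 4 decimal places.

0.1346

Y = number of rolls to the first success; geometric, p = 0.166667.
P(Y > 11) = P(first 11 all fail) = (1−p)^11 = 0.134588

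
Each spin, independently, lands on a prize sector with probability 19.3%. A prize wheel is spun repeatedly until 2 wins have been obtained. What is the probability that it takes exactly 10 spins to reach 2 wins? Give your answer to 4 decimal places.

Y = trial on which the second success occurs; negative binomial, r=2, p=0.193.
P(Y=10) = C(9,1) · p^2 · (1−p)^8
= 9 · 0.037249 · 0.17988 = 0.060304

0.0603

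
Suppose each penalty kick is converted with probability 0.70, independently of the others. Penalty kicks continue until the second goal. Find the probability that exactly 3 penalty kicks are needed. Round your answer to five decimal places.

Y = trial on which the second success occurs; negative binomial, r=2, p=0.70.
P(Y=3) = C(2,1) · p^2 · (1−p)^1
= 2 · 0.49 · 0.3 = 0.2940000

0.29400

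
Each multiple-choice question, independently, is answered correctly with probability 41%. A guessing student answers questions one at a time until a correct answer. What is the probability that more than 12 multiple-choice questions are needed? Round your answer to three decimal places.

Y = number of multiple-choice questions to the first success; geometric, p = 0.41.
P(Y > 12) = P(first 12 all fail) = (1−p)^12 = 0.00178

0.002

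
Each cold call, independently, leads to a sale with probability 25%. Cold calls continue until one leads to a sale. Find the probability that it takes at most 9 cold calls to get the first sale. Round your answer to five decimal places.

0.92492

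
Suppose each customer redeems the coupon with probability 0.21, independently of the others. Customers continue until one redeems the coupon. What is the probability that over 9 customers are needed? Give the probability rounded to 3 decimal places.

0.120

Y = number of customers to the first success; geometric, p = 0.21.
P(Y > 9) = P(first 9 all fail) = (1−p)^9 = 0.11985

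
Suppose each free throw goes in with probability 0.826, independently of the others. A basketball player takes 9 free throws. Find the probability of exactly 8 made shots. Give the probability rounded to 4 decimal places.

X ~ Binomial(n=9, p=0.826).
P(X=8) = C(9,8) · p^8 · (1−p)^1
= 9 · 0.21669 · 0.174 = 0.339338

0.3393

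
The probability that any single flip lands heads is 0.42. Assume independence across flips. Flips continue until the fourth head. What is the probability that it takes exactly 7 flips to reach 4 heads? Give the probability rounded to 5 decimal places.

0.12143

Y = trial on which the fourth success occurs; negative binomial, r=4, p=0.42.
P(Y=7) = C(6,3) · p^4 · (1−p)^3
= 20 · 0.031117 · 0.19511 = 0.1214258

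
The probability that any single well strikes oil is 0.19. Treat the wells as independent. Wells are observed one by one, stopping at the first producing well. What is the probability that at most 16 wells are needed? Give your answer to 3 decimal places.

0.966

Y = number of wells to the first success; geometric, p = 0.19.
P(Y ≤ 16) = 1 − (1−p)^16 = 1 − 0.03434 = 0.96566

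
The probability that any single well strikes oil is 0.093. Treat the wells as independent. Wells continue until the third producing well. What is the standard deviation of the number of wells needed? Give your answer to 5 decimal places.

Y = total wells until the third success; negative binomial with r=3, p=0.093.
SD(Y) = √[r(1−p)/p²] = √(314.6028443) = 17.7370472

17.73705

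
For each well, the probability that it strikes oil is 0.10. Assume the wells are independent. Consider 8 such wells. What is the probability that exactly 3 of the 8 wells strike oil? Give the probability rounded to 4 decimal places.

0.0331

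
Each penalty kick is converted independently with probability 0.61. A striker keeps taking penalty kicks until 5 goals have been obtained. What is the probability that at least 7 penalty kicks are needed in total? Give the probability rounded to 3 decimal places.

0.751

Needing more than 6 penalty kicks ⇔ fewer than 5 successes in the first 6. With X ~ Binomial(6, 0.61), P(Y > 6) = P(X ≤ 4).
  k=0: C(6,0)·0.61^0·0.39^6 = 0.00352
  k=1: C(6,1)·0.61^1·0.39^5 = 0.03302
  k=2: C(6,2)·0.61^2·0.39^4 = 0.12912
  k=3: C(6,3)·0.61^3·0.39^3 = 0.26929
  k=4: C(6,4)·0.61^4·0.39^2 = 0.31589
P(X ≤ 4) = 0.75084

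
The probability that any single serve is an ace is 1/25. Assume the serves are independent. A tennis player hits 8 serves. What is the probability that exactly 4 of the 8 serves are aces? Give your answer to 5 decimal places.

0.00015

X ~ Binomial(n=8, p=0.04).
P(X=4) = C(8,4) · p^4 · (1−p)^4
= 70 · 2.56e-06 · 0.84935 = 0.0001522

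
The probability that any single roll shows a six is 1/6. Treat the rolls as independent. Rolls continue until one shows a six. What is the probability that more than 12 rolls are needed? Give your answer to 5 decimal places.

Y = number of rolls to the first success; geometric, p = 0.166667.
P(Y > 12) = P(first 12 all fail) = (1−p)^12 = 0.1121567

0.11216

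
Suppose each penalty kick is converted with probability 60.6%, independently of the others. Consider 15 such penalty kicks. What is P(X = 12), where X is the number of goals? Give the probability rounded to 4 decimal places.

0.0683

X ~ Binomial(n=15, p=0.606).
P(X=12) = C(15,12) · p^12 · (1−p)^3
= 455 · 0.0024529 · 0.061163 = 0.068261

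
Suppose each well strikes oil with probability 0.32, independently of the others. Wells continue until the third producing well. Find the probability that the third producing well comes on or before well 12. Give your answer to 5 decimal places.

Finishing within 12 wells ⇔ at least 3 successes in the first 12. With X ~ Binomial(12, 0.32), P(Y ≤ 12) = 1 − P(X ≤ 2).
  k=0: C(12,0)·0.32^0·0.68^12 = 0.0097748
  k=1: C(12,1)·0.32^1·0.68^11 = 0.0551988
  k=2: C(12,2)·0.32^2·0.68^10 = 0.1428674
1 − 0.2078409 = 0.7921591

0.79216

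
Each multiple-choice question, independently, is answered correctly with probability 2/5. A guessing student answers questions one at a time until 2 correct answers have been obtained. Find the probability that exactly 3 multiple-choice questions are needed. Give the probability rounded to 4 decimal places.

Y = trial on which the second success occurs; negative binomial, r=2, p=0.40.
P(Y=3) = C(2,1) · p^2 · (1−p)^1
= 2 · 0.16 · 0.6 = 0.192000

0.1920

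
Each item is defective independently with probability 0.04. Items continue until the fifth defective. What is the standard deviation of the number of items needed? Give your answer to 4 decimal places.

Y = total items until the fifth success; negative binomial with r=5, p=0.04.
SD(Y) = √[r(1−p)/p²] = √(3000.000000) = 54.772256

54.7723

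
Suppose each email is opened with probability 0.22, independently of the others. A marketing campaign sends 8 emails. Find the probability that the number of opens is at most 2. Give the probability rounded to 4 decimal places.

X ~ Binomial(8, 0.22); P(X ≤ 2) = Σ C(8,k) p^k (1−p)^(8−k) over k:
  k=0: C(8,0)·0.22^0·0.78^8 = 0.137011
  k=1: C(8,1)·0.22^1·0.78^7 = 0.309154
  k=2: C(8,2)·0.22^2·0.78^6 = 0.305190
Total = 0.751356

0.7514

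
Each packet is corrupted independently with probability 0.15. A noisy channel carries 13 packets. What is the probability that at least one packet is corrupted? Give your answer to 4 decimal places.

0.8791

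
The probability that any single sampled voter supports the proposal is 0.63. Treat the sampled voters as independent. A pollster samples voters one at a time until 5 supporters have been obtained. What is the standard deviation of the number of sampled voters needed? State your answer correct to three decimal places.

2.159

Y = total sampled voters until the fifth success; negative binomial with r=5, p=0.63.
SD(Y) = √[r(1−p)/p²] = √(4.66112) = 2.15896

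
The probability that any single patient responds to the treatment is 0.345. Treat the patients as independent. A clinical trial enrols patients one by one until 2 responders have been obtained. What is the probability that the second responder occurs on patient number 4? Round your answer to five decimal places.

0.15319

Y = trial on which the second success occurs; negative binomial, r=2, p=0.345.
P(Y=4) = C(3,1) · p^2 · (1−p)^2
= 3 · 0.11903 · 0.42902 = 0.1531941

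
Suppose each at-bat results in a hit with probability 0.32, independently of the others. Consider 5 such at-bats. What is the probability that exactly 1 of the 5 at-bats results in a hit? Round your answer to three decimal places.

0.342

X ~ Binomial(n=5, p=0.32).
P(X=1) = C(5,1) · p^1 · (1−p)^4
= 5 · 0.32 · 0.21381 = 0.34210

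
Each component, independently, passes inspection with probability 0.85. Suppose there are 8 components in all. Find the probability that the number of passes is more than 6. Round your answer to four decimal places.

0.6572

X ~ Binomial(8, 0.85); P(X ≥ 7) = Σ C(8,k) p^k (1−p)^(8−k) over k:
  k=7: C(8,7)·0.85^7·0.15^1 = 0.384693
  k=8: C(8,8)·0.85^8·0.15^0 = 0.272491
Total = 0.657183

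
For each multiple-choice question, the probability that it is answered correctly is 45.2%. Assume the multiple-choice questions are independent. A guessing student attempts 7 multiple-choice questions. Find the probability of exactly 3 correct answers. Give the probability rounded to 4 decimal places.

0.2915

X ~ Binomial(n=7, p=0.452).
P(X=3) = C(7,3) · p^3 · (1−p)^4
= 35 · 0.092345 · 0.090182 = 0.291478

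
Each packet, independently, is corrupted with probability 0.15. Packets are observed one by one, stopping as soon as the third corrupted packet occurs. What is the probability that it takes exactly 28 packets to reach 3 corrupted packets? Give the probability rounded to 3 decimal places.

0.020

Y = trial on which the third success occurs; negative binomial, r=3, p=0.15.
P(Y=28) = C(27,2) · p^3 · (1−p)^25
= 351 · 0.003375 · 0.017198 = 0.02037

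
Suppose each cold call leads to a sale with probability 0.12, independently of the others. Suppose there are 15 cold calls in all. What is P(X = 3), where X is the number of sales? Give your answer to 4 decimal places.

0.1696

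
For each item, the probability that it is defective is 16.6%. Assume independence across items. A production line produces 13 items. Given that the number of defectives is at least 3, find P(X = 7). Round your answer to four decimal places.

X ~ Binomial(13, 0.166). Want P(X=7 | X≥3) = P(X=7) / P(X≥3).
P(X=7) = C(13,7)·0.166^7·0.834^6 = 0.002006
P(X≥3) = 1 − 0.094441 − 0.244368 − 0.291835 = 0.369357
Ratio = 0.002006 / 0.369357 = 0.005430

0.0054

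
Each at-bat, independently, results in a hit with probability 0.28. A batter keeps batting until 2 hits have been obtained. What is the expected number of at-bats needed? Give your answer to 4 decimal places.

Y = total at-bats until the second success; negative binomial with r=2, p=0.28.
E[Y] = r / p = 2 / 0.28 = 7.142857

7.1429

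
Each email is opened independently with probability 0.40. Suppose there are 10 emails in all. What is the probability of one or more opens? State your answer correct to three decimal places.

P(at least one) = 1 − P(none) = 1 − (1 − 0.40)^10
= 1 − 0.00605 = 0.99395

0.994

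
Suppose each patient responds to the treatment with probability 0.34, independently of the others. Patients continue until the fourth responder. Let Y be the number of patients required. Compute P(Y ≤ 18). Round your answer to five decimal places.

Finishing within 18 patients ⇔ at least 4 successes in the first 18. With X ~ Binomial(18, 0.34), P(Y ≤ 18) = 1 − P(X ≤ 3).
  k=0: C(18,0)·0.34^0·0.66^18 = 0.0005647
  k=1: C(18,1)·0.34^1·0.66^17 = 0.0052360
  k=2: C(18,2)·0.34^2·0.66^16 = 0.0229273
  k=3: C(18,3)·0.34^3·0.66^15 = 0.0629921
1 − 0.0917200 = 0.9082800

0.90828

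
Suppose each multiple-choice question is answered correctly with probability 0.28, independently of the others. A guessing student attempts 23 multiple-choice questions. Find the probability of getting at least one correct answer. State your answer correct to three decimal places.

P(at least one) = 1 − P(none) = 1 − (1 − 0.28)^23
= 1 − 0.00052 = 0.99948

0.999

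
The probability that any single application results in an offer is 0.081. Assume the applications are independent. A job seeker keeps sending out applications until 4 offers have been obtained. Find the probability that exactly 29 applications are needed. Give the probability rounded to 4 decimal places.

0.0171

Y = trial on which the fourth success occurs; negative binomial, r=4, p=0.081.
P(Y=29) = C(28,3) · p^4 · (1−p)^25
= 3276 · 4.3047e-05 · 0.12103 = 0.017068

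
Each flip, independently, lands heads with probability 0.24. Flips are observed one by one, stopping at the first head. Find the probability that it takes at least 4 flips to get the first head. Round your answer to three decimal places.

Y = number of flips to the first success; geometric, p = 0.24.
P(Y > 3) = P(first 3 all fail) = (1−p)^3 = 0.43898

0.439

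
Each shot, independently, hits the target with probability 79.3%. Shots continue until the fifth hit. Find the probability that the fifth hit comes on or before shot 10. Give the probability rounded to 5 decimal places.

Finishing within 10 shots ⇔ at least 5 successes in the first 10. With X ~ Binomial(10, 0.793), P(Y ≤ 10) = 1 − P(X ≤ 4).
  k=0: C(10,0)·0.793^0·0.207^10 = 0.0000001
  k=1: C(10,1)·0.793^1·0.207^9 = 0.0000055
  k=2: C(10,2)·0.793^2·0.207^8 = 0.0000954
  k=3: C(10,3)·0.793^3·0.207^7 = 0.0009745
  k=4: C(10,4)·0.793^4·0.207^6 = 0.0065333
1 − 0.0076089 = 0.9923911

0.99239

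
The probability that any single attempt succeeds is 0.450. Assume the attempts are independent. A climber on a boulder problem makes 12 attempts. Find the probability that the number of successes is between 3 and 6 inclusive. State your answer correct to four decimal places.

X ~ Binomial(12, 0.45); P(3 ≤ X ≤ 6) = Σ C(12,k) p^k (1−p)^(12−k) over k:
  k=3: C(12,3)·0.45^3·0.55^9 = 0.092326
  k=4: C(12,4)·0.45^4·0.55^8 = 0.169964
  k=5: C(12,5)·0.45^5·0.55^7 = 0.222498
  k=6: C(12,6)·0.45^6·0.55^6 = 0.212385
Total = 0.697173

0.6972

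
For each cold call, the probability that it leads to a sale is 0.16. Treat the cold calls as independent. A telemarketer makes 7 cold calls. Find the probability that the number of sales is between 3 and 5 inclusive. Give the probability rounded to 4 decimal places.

X ~ Binomial(7, 0.16); P(3 ≤ X ≤ 5) = Σ C(7,k) p^k (1−p)^(7−k) over k:
  k=3: C(7,3)·0.16^3·0.84^4 = 0.071375
  k=4: C(7,4)·0.16^4·0.84^3 = 0.013595
  k=5: C(7,5)·0.16^5·0.84^2 = 0.001554
Total = 0.086524

0.0865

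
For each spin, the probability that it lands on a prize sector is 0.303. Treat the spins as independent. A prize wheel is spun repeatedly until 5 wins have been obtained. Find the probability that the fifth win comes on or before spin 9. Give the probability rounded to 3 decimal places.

0.103

Finishing within 9 spins ⇔ at least 5 successes in the first 9. With X ~ Binomial(9, 0.303), P(Y ≤ 9) = 1 − P(X ≤ 4).
  k=0: C(9,0)·0.303^0·0.697^9 = 0.03882
  k=1: C(9,1)·0.303^1·0.697^8 = 0.15190
  k=2: C(9,2)·0.303^2·0.697^7 = 0.26413
  k=3: C(9,3)·0.303^3·0.697^6 = 0.26792
  k=4: C(9,4)·0.303^4·0.697^5 = 0.17470
1 − 0.89747 = 0.10253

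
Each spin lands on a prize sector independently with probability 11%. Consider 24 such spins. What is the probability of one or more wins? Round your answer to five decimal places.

0.93900

P(at least one) = 1 − P(none) = 1 − (1 − 0.11)^24
= 1 − 0.0610043 = 0.9389957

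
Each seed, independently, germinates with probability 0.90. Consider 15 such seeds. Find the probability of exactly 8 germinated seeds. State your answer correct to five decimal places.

X ~ Binomial(n=15, p=0.90).
P(X=8) = C(15,8) · p^8 · (1−p)^7
= 6435 · 0.43047 · 1e-07 = 0.0002770

0.00028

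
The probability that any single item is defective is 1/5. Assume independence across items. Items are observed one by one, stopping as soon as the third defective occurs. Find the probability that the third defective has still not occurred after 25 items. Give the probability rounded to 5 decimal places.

0.09823

Needing more than 25 items ⇔ fewer than 3 successes in the first 25. With X ~ Binomial(25, 0.20), P(Y > 25) = P(X ≤ 2).
  k=0: C(25,0)·0.20^0·0.80^25 = 0.0037779
  k=1: C(25,1)·0.20^1·0.80^24 = 0.0236118
  k=2: C(25,2)·0.20^2·0.80^23 = 0.0708355
P(X ≤ 2) = 0.0982252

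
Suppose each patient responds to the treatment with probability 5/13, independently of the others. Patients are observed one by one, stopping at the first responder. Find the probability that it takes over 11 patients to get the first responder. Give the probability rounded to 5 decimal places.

0.00479

Y = number of patients to the first success; geometric, p = 0.384615.
P(Y > 11) = P(first 11 all fail) = (1−p)^11 = 0.0047931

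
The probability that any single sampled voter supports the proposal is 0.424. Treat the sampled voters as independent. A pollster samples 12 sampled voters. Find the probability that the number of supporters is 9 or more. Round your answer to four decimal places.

0.0233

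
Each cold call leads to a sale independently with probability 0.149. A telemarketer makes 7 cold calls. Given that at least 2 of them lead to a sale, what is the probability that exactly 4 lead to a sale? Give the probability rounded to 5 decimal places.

0.03789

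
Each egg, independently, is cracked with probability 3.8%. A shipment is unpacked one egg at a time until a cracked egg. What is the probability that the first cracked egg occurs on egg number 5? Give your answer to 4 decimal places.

0.0325

Geometric (trials to first success), p = 0.038.
P(Y = 5) = (1−p)^4 · p = 0.85645 · 0.038 = 0.032545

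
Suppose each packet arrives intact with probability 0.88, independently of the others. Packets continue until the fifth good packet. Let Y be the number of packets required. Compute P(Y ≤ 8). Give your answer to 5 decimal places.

0.99028

Finishing within 8 packets ⇔ at least 5 successes in the first 8. With X ~ Binomial(8, 0.88), P(Y ≤ 8) = 1 − P(X ≤ 4).
  k=0: C(8,0)·0.88^0·0.12^8 = 0.0000000
  k=1: C(8,1)·0.88^1·0.12^7 = 0.0000025
  k=2: C(8,2)·0.88^2·0.12^6 = 0.0000647
  k=3: C(8,3)·0.88^3·0.12^5 = 0.0009496
  k=4: C(8,4)·0.88^4·0.12^4 = 0.0087047
1 − 0.0097216 = 0.9902784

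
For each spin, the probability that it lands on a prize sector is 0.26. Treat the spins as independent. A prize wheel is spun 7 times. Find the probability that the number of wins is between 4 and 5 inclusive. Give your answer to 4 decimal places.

X ~ Binomial(7, 0.26); P(4 ≤ X ≤ 5) = Σ C(7,k) p^k (1−p)^(7−k) over k:
  k=4: C(7,4)·0.26^4·0.74^3 = 0.064812
  k=5: C(7,5)·0.26^5·0.74^2 = 0.013663
Total = 0.078475

0.0785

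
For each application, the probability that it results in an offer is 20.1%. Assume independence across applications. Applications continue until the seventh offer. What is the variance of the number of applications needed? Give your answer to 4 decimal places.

Y = total applications until the seventh success; negative binomial with r=7, p=0.201.
Var(Y) = r(1−p)/p² = 7·0.799 / 0.201² = 138.437167

138.4372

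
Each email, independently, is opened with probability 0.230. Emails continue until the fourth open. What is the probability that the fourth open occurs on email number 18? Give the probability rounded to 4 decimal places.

0.0490

Y = trial on which the fourth success occurs; negative binomial, r=4, p=0.23.
P(Y=18) = C(17,3) · p^4 · (1−p)^14
= 680 · 0.0027984 · 0.025756 = 0.049011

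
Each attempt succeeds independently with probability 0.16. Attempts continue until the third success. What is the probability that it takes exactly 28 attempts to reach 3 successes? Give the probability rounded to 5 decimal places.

Y = trial on which the third success occurs; negative binomial, r=3, p=0.16.
P(Y=28) = C(27,2) · p^3 · (1−p)^25
= 351 · 0.004096 · 0.012793 = 0.0183929

0.01839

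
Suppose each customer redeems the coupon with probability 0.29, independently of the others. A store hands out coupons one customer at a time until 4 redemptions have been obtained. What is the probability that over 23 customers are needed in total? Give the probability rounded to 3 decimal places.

0.066

Needing more than 23 customers ⇔ fewer than 4 successes in the first 23. With X ~ Binomial(23, 0.29), P(Y > 23) = P(X ≤ 3).
  k=0: C(23,0)·0.29^0·0.71^23 = 0.00038
  k=1: C(23,1)·0.29^1·0.71^22 = 0.00356
  k=2: C(23,2)·0.29^2·0.71^21 = 0.01601
  k=3: C(23,3)·0.29^3·0.71^20 = 0.04577
P(X ≤ 3) = 0.06572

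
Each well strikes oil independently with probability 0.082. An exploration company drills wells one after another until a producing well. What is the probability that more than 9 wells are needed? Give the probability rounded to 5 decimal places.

0.46300

Y = number of wells to the first success; geometric, p = 0.082.
P(Y > 9) = P(first 9 all fail) = (1−p)^9 = 0.4630033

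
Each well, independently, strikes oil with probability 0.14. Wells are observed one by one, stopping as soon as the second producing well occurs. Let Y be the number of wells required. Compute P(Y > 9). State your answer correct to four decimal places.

0.6343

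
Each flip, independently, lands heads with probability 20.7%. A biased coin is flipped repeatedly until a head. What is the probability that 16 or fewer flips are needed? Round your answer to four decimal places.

Y = number of flips to the first success; geometric, p = 0.207.
P(Y ≤ 16) = 1 − (1−p)^16 = 1 − 0.024455 = 0.975545

0.9755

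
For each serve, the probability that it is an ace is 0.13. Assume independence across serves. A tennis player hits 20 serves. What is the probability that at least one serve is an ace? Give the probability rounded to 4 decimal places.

0.9383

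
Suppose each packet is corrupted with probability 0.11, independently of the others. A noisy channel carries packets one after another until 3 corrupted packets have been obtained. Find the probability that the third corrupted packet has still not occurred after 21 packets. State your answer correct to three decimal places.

Needing more than 21 packets ⇔ fewer than 3 successes in the first 21. With X ~ Binomial(21, 0.11), P(Y > 21) = P(X ≤ 2).
  k=0: C(21,0)·0.11^0·0.89^21 = 0.08653
  k=1: C(21,1)·0.11^1·0.89^20 = 0.22460
  k=2: C(21,2)·0.11^2·0.89^19 = 0.27760
P(X ≤ 2) = 0.58873

0.589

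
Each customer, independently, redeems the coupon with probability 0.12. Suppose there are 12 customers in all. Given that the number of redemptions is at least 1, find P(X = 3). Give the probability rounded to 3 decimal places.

X ~ Binomial(12, 0.12). Want P(X=3 | X≥1) = P(X=3) / P(X≥1).
P(X=3) = C(12,3)·0.12^3·0.88^9 = 0.12031
P(X≥1) = 1 − 0.21567 = 0.78433
Ratio = 0.12031 / 0.78433 = 0.15340

0.153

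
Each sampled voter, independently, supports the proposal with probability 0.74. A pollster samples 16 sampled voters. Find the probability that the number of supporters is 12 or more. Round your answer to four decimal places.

0.5940

X ~ Binomial(16, 0.74); P(X ≥ 12) = Σ C(16,k) p^k (1−p)^(16−k) over k:
  k=12: C(16,12)·0.74^12·0.26^4 = 0.224257
  k=13: C(16,13)·0.74^13·0.26^3 = 0.196390
  k=14: C(16,14)·0.74^14·0.26^2 = 0.119777
  k=15: C(16,15)·0.74^15·0.26^1 = 0.045454
  k=16: C(16,16)·0.74^16·0.26^0 = 0.008086
Total = 0.593963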